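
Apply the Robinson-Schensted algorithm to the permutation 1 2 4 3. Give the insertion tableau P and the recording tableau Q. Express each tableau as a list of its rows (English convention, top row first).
Insert each entry of the permutation into P by Schensted row insertion, recording in Q the position of each new cell.

After inserting 1: P = [[1]].
After inserting 2: P = [[1, 2]].
After inserting 4: P = [[1, 2, 4]].
After inserting 3: P = [[1, 2, 3], [4]].

So P = [[1, 2, 3], [4]], Q = [[1, 2, 3], [4]].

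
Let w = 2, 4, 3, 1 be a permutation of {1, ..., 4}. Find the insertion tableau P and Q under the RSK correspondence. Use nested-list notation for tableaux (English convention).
P = [[1, 3], [2], [4]], Q = [[1, 2], [3], [4]]

Insert each entry of the permutation into P by Schensted row insertion, recording in Q the position of each new cell.

Insert 2: appended to row 1. P = [[2]], Q = [[1]].
Insert 4: appended to row 1. P = [[2, 4]], Q = [[1, 2]].
Insert 3: 3 bumps 4 from row 1; 4 starts row 2. P = [[2, 3], [4]], Q = [[1, 2], [3]].
Insert 1: 1 bumps 2 from row 1; 2 bumps 4 from row 2; 4 starts row 3. P = [[1, 3], [2], [4]], Q = [[1, 2], [3], [4]].

So P = [[1, 3], [2], [4]], Q = [[1, 2], [3], [4]].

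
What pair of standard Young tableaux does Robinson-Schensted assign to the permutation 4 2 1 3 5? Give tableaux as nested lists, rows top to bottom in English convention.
P = [[1, 3, 5], [2], [4]], Q = [[1, 4, 5], [2], [3]]

Insert each entry of the permutation into P by Schensted row insertion, recording in Q the position of each new cell.

Insert 4: appended to row 1. P = [[4]].
Insert 2: 2 bumps 4 from row 1; 4 starts row 2. P = [[2], [4]].
Insert 1: 1 bumps 2 from row 1; 2 bumps 4 from row 2; 4 starts row 3. P = [[1], [2], [4]].
Insert 3: appended to row 1. P = [[1, 3], [2], [4]].
Insert 5: appended to row 1. P = [[1, 3, 5], [2], [4]].

So P = [[1, 3, 5], [2], [4]], Q = [[1, 4, 5], [2], [3]].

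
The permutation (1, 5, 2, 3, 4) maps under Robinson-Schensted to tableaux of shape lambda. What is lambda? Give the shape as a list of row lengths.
Row-insert each entry into an empty tableau.

After inserting 1: P = [[1]].
After inserting 5: P = [[1, 5]].
After inserting 2: P = [[1, 2], [5]].
After inserting 3: P = [[1, 2, 3], [5]].
After inserting 4: P = [[1, 2, 3, 4], [5]].

The final insertion tableau P = [[1, 2, 3, 4], [5]] has shape [4, 1].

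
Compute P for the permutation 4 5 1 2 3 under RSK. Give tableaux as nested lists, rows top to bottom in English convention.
Insert 4: appended to row 1. P = [[4]].
Insert 5: appended to row 1. P = [[4, 5]].
Insert 1: 1 bumps 4 from row 1; 4 starts row 2. P = [[1, 5], [4]].
Insert 2: 2 bumps 5 from row 1; 5 appends to row 2. P = [[1, 2], [4, 5]].
Insert 3: appended to row 1. P = [[1, 2, 3], [4, 5]].

So P = [[1, 2, 3], [4, 5]].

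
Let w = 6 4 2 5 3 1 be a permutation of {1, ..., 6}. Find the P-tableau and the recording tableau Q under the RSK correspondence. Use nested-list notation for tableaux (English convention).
P = [[1, 3], [2, 5], [4], [6]], Q = [[1, 4], [2, 5], [3], [6]]

Insert each entry of the permutation into P by Schensted row insertion, recording in Q the position of each new cell.

Insert 6: appended to row 1. P = [[6]].
Insert 4: 4 bumps 6 from row 1; 6 starts row 2. P = [[4], [6]].
Insert 2: 2 bumps 4 from row 1; 4 bumps 6 from row 2; 6 starts row 3. P = [[2], [4], [6]].
Insert 5: appended to row 1. P = [[2, 5], [4], [6]].
Insert 3: 3 bumps 5 from row 1; 5 appends to row 2. P = [[2, 3], [4, 5], [6]].
Insert 1: 1 bumps 2 from row 1; 2 bumps 4 from row 2; 4 bumps 6 from row 3; 6 starts row 4. P = [[1, 3], [2, 5], [4], [6]].

So P = [[1, 3], [2, 5], [4], [6]], Q = [[1, 4], [2, 5], [3], [6]].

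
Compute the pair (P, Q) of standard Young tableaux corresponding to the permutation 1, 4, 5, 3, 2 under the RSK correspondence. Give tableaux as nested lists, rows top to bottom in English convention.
Insert each entry of the permutation into P by Schensted row insertion, recording in Q the position of each new cell.

After inserting 1: P = [[1]].
After inserting 4: P = [[1, 4]].
After inserting 5: P = [[1, 4, 5]].
After inserting 3: P = [[1, 3, 5], [4]].
After inserting 2: P = [[1, 2, 5], [3], [4]].

So P = [[1, 2, 5], [3], [4]], Q = [[1, 2, 3], [4], [5]].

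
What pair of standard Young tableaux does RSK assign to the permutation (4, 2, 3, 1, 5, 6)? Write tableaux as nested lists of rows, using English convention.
Insert each entry of the permutation into P by Schensted row insertion, recording in Q the position of each new cell.

Insert 4: appended to row 1. P = [[4]].
Insert 2: 2 bumps 4 from row 1; 4 starts row 2. P = [[2], [4]].
Insert 3: appended to row 1. P = [[2, 3], [4]].
Insert 1: 1 bumps 2 from row 1; 2 bumps 4 from row 2; 4 starts row 3. P = [[1, 3], [2], [4]].
Insert 5: appended to row 1. P = [[1, 3, 5], [2], [4]].
Insert 6: appended to row 1. P = [[1, 3, 5, 6], [2], [4]].

So P = [[1, 3, 5, 6], [2], [4]], Q = [[1, 3, 5, 6], [2], [4]].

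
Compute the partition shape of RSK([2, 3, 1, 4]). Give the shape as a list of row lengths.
[3, 1]

Row-insert each entry into an empty tableau.

After inserting 2: P = [[2]].
After inserting 3: P = [[2, 3]].
After inserting 1: P = [[1, 3], [2]].
After inserting 4: P = [[1, 3, 4], [2]].

The final insertion tableau P = [[1, 3, 4], [2]] has shape [3, 1].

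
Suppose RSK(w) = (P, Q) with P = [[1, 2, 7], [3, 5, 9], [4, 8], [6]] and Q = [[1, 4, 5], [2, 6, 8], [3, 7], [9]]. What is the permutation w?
Reverse the RSK construction: for i from n down to 1, find the cell of Q containing i, remove the entry at that cell from P, and reverse-bump it up through P; the value ejected from row 1 is w(i).

Step i=9: Q has 9 at row 4, column 1; remove 6 from row 4 of P and reverse-bump: 6 enters row 3 and ejects 4; 4 enters row 2 and ejects 3; 3 enters row 1 and ejects 2. So w(9) = 2. P is now [[1, 3, 7], [4, 5, 9], [6, 8]].
Step i=8: Q has 8 at row 2, column 3; remove 9 from row 2 of P and reverse-bump: 9 enters row 1 and ejects 7. So w(8) = 7. P is now [[1, 3, 9], [4, 5], [6, 8]].
Step i=7: Q has 7 at row 3, column 2; remove 8 from row 3 of P and reverse-bump: 8 enters row 2 and ejects 5; 5 enters row 1 and ejects 3. So w(7) = 3. P is now [[1, 5, 9], [4, 8], [6]].
Step i=6: Q has 6 at row 2, column 2; remove 8 from row 2 of P and reverse-bump: 8 enters row 1 and ejects 5. So w(6) = 5. P is now [[1, 8, 9], [4], [6]].
Step i=5: Q has 5 at row 1, column 3; remove that cell from P, ejecting 9. So w(5) = 9. P is now [[1, 8], [4], [6]].
Step i=4: Q has 4 at row 1, column 2; remove that cell from P, ejecting 8. So w(4) = 8. P is now [[1], [4], [6]].
Step i=3: Q has 3 at row 3, column 1; remove 6 from row 3 of P and reverse-bump: 6 enters row 2 and ejects 4; 4 enters row 1 and ejects 1. So w(3) = 1. P is now [[4], [6]].
Step i=2: Q has 2 at row 2, column 1; remove 6 from row 2 of P and reverse-bump: 6 enters row 1 and ejects 4. So w(2) = 4. P is now [[6]].
Step i=1: Q has 1 at row 1, column 1; remove that cell from P, ejecting 6. So w(1) = 6. P is now [].

So w = 6 4 1 8 9 5 3 7 2.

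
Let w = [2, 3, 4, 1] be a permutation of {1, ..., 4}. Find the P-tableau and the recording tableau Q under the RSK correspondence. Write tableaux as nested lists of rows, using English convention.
P = [[1, 3, 4], [2]], Q = [[1, 2, 3], [4]]

Insert each entry of the permutation into P by Schensted row insertion, recording in Q the position of each new cell.

Insert 2: appended to row 1. P = [[2]].
Insert 3: appended to row 1. P = [[2, 3]].
Insert 4: appended to row 1. P = [[2, 3, 4]].
Insert 1: 1 bumps 2 from row 1; 2 starts row 2. P = [[1, 3, 4], [2]].

So P = [[1, 3, 4], [2]], Q = [[1, 2, 3], [4]].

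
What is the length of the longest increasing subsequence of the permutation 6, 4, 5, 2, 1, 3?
2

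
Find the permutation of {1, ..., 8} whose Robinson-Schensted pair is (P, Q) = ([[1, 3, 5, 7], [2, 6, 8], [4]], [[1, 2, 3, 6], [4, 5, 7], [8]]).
Reverse the RSK construction: for i from n down to 1, find the cell of Q containing i, remove the entry at that cell from P, and reverse-bump it up through P; the value ejected from row 1 is w(i).

Step i=8: Q has 8 at row 3, column 1; remove 4 from row 3 of P and reverse-bump: 4 enters row 2 and ejects 2; 2 enters row 1 and ejects 1. So w(8) = 1. P is now [[2, 3, 5, 7], [4, 6, 8]].
Step i=7: Q has 7 at row 2, column 3; remove 8 from row 2 of P and reverse-bump: 8 enters row 1 and ejects 7. So w(7) = 7. P is now [[2, 3, 5, 8], [4, 6]].
Step i=6: Q has 6 at row 1, column 4; remove that cell from P, ejecting 8. So w(6) = 8. P is now [[2, 3, 5], [4, 6]].
Step i=5: Q has 5 at row 2, column 2; remove 6 from row 2 of P and reverse-bump: 6 enters row 1 and ejects 5. So w(5) = 5. P is now [[2, 3, 6], [4]].
Step i=4: Q has 4 at row 2, column 1; remove 4 from row 2 of P and reverse-bump: 4 enters row 1 and ejects 3. So w(4) = 3. P is now [[2, 4, 6]].
Step i=3: Q has 3 at row 1, column 3; remove that cell from P, ejecting 6. So w(3) = 6. P is now [[2, 4]].
Step i=2: Q has 2 at row 1, column 2; remove that cell from P, ejecting 4. So w(2) = 4. P is now [[2]].
Step i=1: Q has 1 at row 1, column 1; remove that cell from P, ejecting 2. So w(1) = 2. P is now [].

So w = 2 4 6 3 5 8 7 1.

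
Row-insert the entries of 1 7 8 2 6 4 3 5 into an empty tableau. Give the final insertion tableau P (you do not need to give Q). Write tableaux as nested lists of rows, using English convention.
P = [[1, 2, 3, 5], [4, 8], [6], [7]]

After inserting 1: P = [[1]].
After inserting 7: P = [[1, 7]].
After inserting 8: P = [[1, 7, 8]].
After inserting 2: P = [[1, 2, 8], [7]].
After inserting 6: P = [[1, 2, 6], [7, 8]].
After inserting 4: P = [[1, 2, 4], [6, 8], [7]].
After inserting 3: P = [[1, 2, 3], [4, 8], [6], [7]].
After inserting 5: P = [[1, 2, 3, 5], [4, 8], [6], [7]].

So P = [[1, 2, 3, 5], [4, 8], [6], [7]].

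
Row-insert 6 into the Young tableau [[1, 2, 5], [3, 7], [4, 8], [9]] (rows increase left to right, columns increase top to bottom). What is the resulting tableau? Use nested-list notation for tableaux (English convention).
6 is larger than every entry of row 1, so it is appended to row 1. The new tableau is [[1, 2, 5, 6], [3, 7], [4, 8], [9]].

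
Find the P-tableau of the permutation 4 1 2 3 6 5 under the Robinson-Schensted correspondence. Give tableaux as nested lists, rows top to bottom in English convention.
Insert 4: appended to row 1. P = [[4]].
Insert 1: 1 bumps 4 from row 1; 4 starts row 2. P = [[1], [4]].
Insert 2: appended to row 1. P = [[1, 2], [4]].
Insert 3: appended to row 1. P = [[1, 2, 3], [4]].
Insert 6: appended to row 1. P = [[1, 2, 3, 6], [4]].
Insert 5: 5 bumps 6 from row 1; 6 appends to row 2. P = [[1, 2, 3, 5], [4, 6]].

So P = [[1, 2, 3, 5], [4, 6]].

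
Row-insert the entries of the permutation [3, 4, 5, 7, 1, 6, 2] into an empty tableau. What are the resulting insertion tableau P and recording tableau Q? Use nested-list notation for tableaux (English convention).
Insert each entry of the permutation into P by Schensted row insertion, recording in Q the position of each new cell.

Insert 3: appended to row 1. P = [[3]], Q = [[1]].
Insert 4: appended to row 1. P = [[3, 4]], Q = [[1, 2]].
Insert 5: appended to row 1. P = [[3, 4, 5]], Q = [[1, 2, 3]].
Insert 7: appended to row 1. P = [[3, 4, 5, 7]], Q = [[1, 2, 3, 4]].
Insert 1: 1 bumps 3 from row 1; 3 starts row 2. P = [[1, 4, 5, 7], [3]], Q = [[1, 2, 3, 4], [5]].
Insert 6: 6 bumps 7 from row 1; 7 appends to row 2. P = [[1, 4, 5, 6], [3, 7]], Q = [[1, 2, 3, 4], [5, 6]].
Insert 2: 2 bumps 4 from row 1; 4 bumps 7 from row 2; 7 starts row 3. P = [[1, 2, 5, 6], [3, 4], [7]], Q = [[1, 2, 3, 4], [5, 6], [7]].

So P = [[1, 2, 5, 6], [3, 4], [7]], Q = [[1, 2, 3, 4], [5, 6], [7]].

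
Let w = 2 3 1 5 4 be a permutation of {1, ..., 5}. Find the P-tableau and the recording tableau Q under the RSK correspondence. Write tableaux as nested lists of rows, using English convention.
P = [[1, 3, 4], [2, 5]], Q = [[1, 2, 4], [3, 5]]

Insert each entry of the permutation into P by Schensted row insertion, recording in Q the position of each new cell.

Insert 2: appended to row 1. P = [[2]].
Insert 3: appended to row 1. P = [[2, 3]].
Insert 1: 1 bumps 2 from row 1; 2 starts row 2. P = [[1, 3], [2]].
Insert 5: appended to row 1. P = [[1, 3, 5], [2]].
Insert 4: 4 bumps 5 from row 1; 5 appends to row 2. P = [[1, 3, 4], [2, 5]].

So P = [[1, 3, 4], [2, 5]], Q = [[1, 2, 4], [3, 5]].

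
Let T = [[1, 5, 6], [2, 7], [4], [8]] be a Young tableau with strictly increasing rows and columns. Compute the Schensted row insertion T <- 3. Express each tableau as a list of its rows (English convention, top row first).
[[1, 3, 6], [2, 5], [4, 7], [8]]

In row 1, 3 replaces 5 (the leftmost entry greater than 3); 5 is bumped to row 2. In row 2, 5 replaces 7 (the leftmost entry greater than 5); 7 is bumped to row 3. 7 is appended to row 3. The new tableau is [[1, 3, 6], [2, 5], [4, 7], [8]].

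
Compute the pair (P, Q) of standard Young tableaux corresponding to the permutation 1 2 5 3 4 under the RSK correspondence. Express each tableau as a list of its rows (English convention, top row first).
P = [[1, 2, 3, 4], [5]], Q = [[1, 2, 3, 5], [4]]

Insert each entry of the permutation into P by Schensted row insertion, recording in Q the position of each new cell.

Insert 1: appended to row 1. P = [[1]], Q = [[1]].
Insert 2: appended to row 1. P = [[1, 2]], Q = [[1, 2]].
Insert 5: appended to row 1. P = [[1, 2, 5]], Q = [[1, 2, 3]].
Insert 3: 3 bumps 5 from row 1; 5 starts row 2. P = [[1, 2, 3], [5]], Q = [[1, 2, 3], [4]].
Insert 4: appended to row 1. P = [[1, 2, 3, 4], [5]], Q = [[1, 2, 3, 5], [4]].

So P = [[1, 2, 3, 4], [5]], Q = [[1, 2, 3, 5], [4]].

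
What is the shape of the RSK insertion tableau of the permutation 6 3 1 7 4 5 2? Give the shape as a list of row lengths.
[3, 2, 2]

Row-insert each entry into an empty tableau.

After inserting 6: P = [[6]].
After inserting 3: P = [[3], [6]].
After inserting 1: P = [[1], [3], [6]].
After inserting 7: P = [[1, 7], [3], [6]].
After inserting 4: P = [[1, 4], [3, 7], [6]].
After inserting 5: P = [[1, 4, 5], [3, 7], [6]].
After inserting 2: P = [[1, 2, 5], [3, 4], [6, 7]].

The final insertion tableau P = [[1, 2, 5], [3, 4], [6, 7]] has shape [3, 2, 2].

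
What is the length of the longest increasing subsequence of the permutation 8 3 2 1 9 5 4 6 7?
4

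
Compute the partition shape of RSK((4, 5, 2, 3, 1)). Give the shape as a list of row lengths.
[2, 2, 1]

Row-insert each entry into an empty tableau.

After inserting 4: P = [[4]].
After inserting 5: P = [[4, 5]].
After inserting 2: P = [[2, 5], [4]].
After inserting 3: P = [[2, 3], [4, 5]].
After inserting 1: P = [[1, 3], [2, 5], [4]].

The final insertion tableau P = [[1, 3], [2, 5], [4]] has shape [2, 2, 1].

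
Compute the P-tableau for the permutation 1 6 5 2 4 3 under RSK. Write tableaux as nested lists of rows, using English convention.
Insert 1: appended to row 1. P = [[1]].
Insert 6: appended to row 1. P = [[1, 6]].
Insert 5: 5 bumps 6 from row 1; 6 starts row 2. P = [[1, 5], [6]].
Insert 2: 2 bumps 5 from row 1; 5 bumps 6 from row 2; 6 starts row 3. P = [[1, 2], [5], [6]].
Insert 4: appended to row 1. P = [[1, 2, 4], [5], [6]].
Insert 3: 3 bumps 4 from row 1; 4 bumps 5 from row 2; 5 bumps 6 from row 3; 6 starts row 4. P = [[1, 2, 3], [4], [5], [6]].

So P = [[1, 2, 3], [4], [5], [6]].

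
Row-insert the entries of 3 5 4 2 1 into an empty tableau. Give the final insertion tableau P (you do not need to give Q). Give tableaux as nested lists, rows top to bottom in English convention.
After inserting 3: P = [[3]].
After inserting 5: P = [[3, 5]].
After inserting 4: P = [[3, 4], [5]].
After inserting 2: P = [[2, 4], [3], [5]].
After inserting 1: P = [[1, 4], [2], [3], [5]].

So P = [[1, 4], [2], [3], [5]].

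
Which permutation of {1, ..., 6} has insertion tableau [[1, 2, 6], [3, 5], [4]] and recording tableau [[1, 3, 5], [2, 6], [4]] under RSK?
Reverse the RSK construction: for i from n down to 1, find the cell of Q containing i, remove the entry at that cell from P, and reverse-bump it up through P; the value ejected from row 1 is w(i).

Step i=6: Q has 6 at row 2, column 2; remove 5 from row 2 of P and reverse-bump: 5 enters row 1 and ejects 2. So w(6) = 2. P is now [[1, 5, 6], [3], [4]].
Step i=5: Q has 5 at row 1, column 3; remove that cell from P, ejecting 6. So w(5) = 6. P is now [[1, 5], [3], [4]].
Step i=4: Q has 4 at row 3, column 1; remove 4 from row 3 of P and reverse-bump: 4 enters row 2 and ejects 3; 3 enters row 1 and ejects 1. So w(4) = 1. P is now [[3, 5], [4]].
Step i=3: Q has 3 at row 1, column 2; remove that cell from P, ejecting 5. So w(3) = 5. P is now [[3], [4]].
Step i=2: Q has 2 at row 2, column 1; remove 4 from row 2 of P and reverse-bump: 4 enters row 1 and ejects 3. So w(2) = 3. P is now [[4]].
Step i=1: Q has 1 at row 1, column 1; remove that cell from P, ejecting 4. So w(1) = 4. P is now [].

So w = 4 3 5 1 6 2.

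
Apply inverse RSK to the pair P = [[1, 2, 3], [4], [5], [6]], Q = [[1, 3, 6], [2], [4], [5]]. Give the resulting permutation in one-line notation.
6 1 5 4 2 3

Reverse the RSK construction: for i from n down to 1, find the cell of Q containing i, remove the entry at that cell from P, and reverse-bump it up through P; the value ejected from row 1 is w(i).

Step i=6: Q has 6 at row 1, column 3; remove that cell from P, ejecting 3. So w(6) = 3. P is now [[1, 2], [4], [5], [6]].
Step i=5: Q has 5 at row 4, column 1; remove 6 from row 4 of P and reverse-bump: 6 enters row 3 and ejects 5; 5 enters row 2 and ejects 4; 4 enters row 1 and ejects 2. So w(5) = 2. P is now [[1, 4], [5], [6]].
Step i=4: Q has 4 at row 3, column 1; remove 6 from row 3 of P and reverse-bump: 6 enters row 2 and ejects 5; 5 enters row 1 and ejects 4. So w(4) = 4. P is now [[1, 5], [6]].
Step i=3: Q has 3 at row 1, column 2; remove that cell from P, ejecting 5. So w(3) = 5. P is now [[1], [6]].
Step i=2: Q has 2 at row 2, column 1; remove 6 from row 2 of P and reverse-bump: 6 enters row 1 and ejects 1. So w(2) = 1. P is now [[6]].
Step i=1: Q has 1 at row 1, column 1; remove that cell from P, ejecting 6. So w(1) = 6. P is now [].

So w = 6 1 5 4 2 3.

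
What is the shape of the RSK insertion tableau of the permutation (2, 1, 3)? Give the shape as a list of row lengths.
Row-insert each entry into an empty tableau.

After inserting 2: P = [[2]].
After inserting 1: P = [[1], [2]].
After inserting 3: P = [[1, 3], [2]].

The final insertion tableau P = [[1, 3], [2]] has shape [2, 1].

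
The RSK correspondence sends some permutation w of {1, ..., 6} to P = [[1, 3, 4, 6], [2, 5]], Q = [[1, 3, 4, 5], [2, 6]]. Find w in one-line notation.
2 1 3 5 6 4

Reverse the RSK construction: for i from n down to 1, find the cell of Q containing i, remove the entry at that cell from P, and reverse-bump it up through P; the value ejected from row 1 is w(i).

Step i=6: Q has 6 at row 2, column 2; remove 5 from row 2 of P and reverse-bump: 5 enters row 1 and ejects 4. So w(6) = 4. P is now [[1, 3, 5, 6], [2]].
Step i=5: Q has 5 at row 1, column 4; remove that cell from P, ejecting 6. So w(5) = 6. P is now [[1, 3, 5], [2]].
Step i=4: Q has 4 at row 1, column 3; remove that cell from P, ejecting 5. So w(4) = 5. P is now [[1, 3], [2]].
Step i=3: Q has 3 at row 1, column 2; remove that cell from P, ejecting 3. So w(3) = 3. P is now [[1], [2]].
Step i=2: Q has 2 at row 2, column 1; remove 2 from row 2 of P and reverse-bump: 2 enters row 1 and ejects 1. So w(2) = 1. P is now [[2]].
Step i=1: Q has 1 at row 1, column 1; remove that cell from P, ejecting 2. So w(1) = 2. P is now [].

So w = 2 1 3 5 6 4.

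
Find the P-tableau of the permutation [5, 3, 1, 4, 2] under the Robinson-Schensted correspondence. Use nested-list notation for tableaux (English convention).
P = [[1, 2], [3, 4], [5]]

After inserting 5: P = [[5]].
After inserting 3: P = [[3], [5]].
After inserting 1: P = [[1], [3], [5]].
After inserting 4: P = [[1, 4], [3], [5]].
After inserting 2: P = [[1, 2], [3, 4], [5]].

So P = [[1, 2], [3, 4], [5]].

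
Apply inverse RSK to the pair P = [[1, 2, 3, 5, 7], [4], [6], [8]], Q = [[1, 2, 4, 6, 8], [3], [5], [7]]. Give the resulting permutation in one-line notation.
Reverse the RSK construction: for i from n down to 1, find the cell of Q containing i, remove the entry at that cell from P, and reverse-bump it up through P; the value ejected from row 1 is w(i).

Step i=8: Q has 8 at row 1, column 5; remove that cell from P, ejecting 7. So w(8) = 7. P is now [[1, 2, 3, 5], [4], [6], [8]].
Step i=7: Q has 7 at row 4, column 1; remove 8 from row 4 of P and reverse-bump: 8 enters row 3 and ejects 6; 6 enters row 2 and ejects 4; 4 enters row 1 and ejects 3. So w(7) = 3. P is now [[1, 2, 4, 5], [6], [8]].
Step i=6: Q has 6 at row 1, column 4; remove that cell from P, ejecting 5. So w(6) = 5. P is now [[1, 2, 4], [6], [8]].
Step i=5: Q has 5 at row 3, column 1; remove 8 from row 3 of P and reverse-bump: 8 enters row 2 and ejects 6; 6 enters row 1 and ejects 4. So w(5) = 4. P is now [[1, 2, 6], [8]].
Step i=4: Q has 4 at row 1, column 3; remove that cell from P, ejecting 6. So w(4) = 6. P is now [[1, 2], [8]].
Step i=3: Q has 3 at row 2, column 1; remove 8 from row 2 of P and reverse-bump: 8 enters row 1 and ejects 2. So w(3) = 2. P is now [[1, 8]].
Step i=2: Q has 2 at row 1, column 2; remove that cell from P, ejecting 8. So w(2) = 8. P is now [[1]].
Step i=1: Q has 1 at row 1, column 1; remove that cell from P, ejecting 1. So w(1) = 1. P is now [].

So w = 1 8 2 6 4 5 3 7.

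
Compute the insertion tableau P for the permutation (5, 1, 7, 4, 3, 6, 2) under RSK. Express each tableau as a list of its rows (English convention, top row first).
Insert 5: appended to row 1. P = [[5]].
Insert 1: 1 bumps 5 from row 1; 5 starts row 2. P = [[1], [5]].
Insert 7: appended to row 1. P = [[1, 7], [5]].
Insert 4: 4 bumps 7 from row 1; 7 appends to row 2. P = [[1, 4], [5, 7]].
Insert 3: 3 bumps 4 from row 1; 4 bumps 5 from row 2; 5 starts row 3. P = [[1, 3], [4, 7], [5]].
Insert 6: appended to row 1. P = [[1, 3, 6], [4, 7], [5]].
Insert 2: 2 bumps 3 from row 1; 3 bumps 4 from row 2; 4 bumps 5 from row 3; 5 starts row 4. P = [[1, 2, 6], [3, 7], [4], [5]].

So P = [[1, 2, 6], [3, 7], [4], [5]].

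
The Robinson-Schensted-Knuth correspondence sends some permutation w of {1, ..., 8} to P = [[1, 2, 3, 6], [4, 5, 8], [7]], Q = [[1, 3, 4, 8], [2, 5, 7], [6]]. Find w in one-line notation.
Reverse the RSK construction: for i from n down to 1, find the cell of Q containing i, remove the entry at that cell from P, and reverse-bump it up through P; the value ejected from row 1 is w(i).

Step i=8: Q has 8 at row 1, column 4; remove that cell from P, ejecting 6. So w(8) = 6. P is now [[1, 2, 3], [4, 5, 8], [7]].
Step i=7: Q has 7 at row 2, column 3; remove 8 from row 2 of P and reverse-bump: 8 enters row 1 and ejects 3. So w(7) = 3. P is now [[1, 2, 8], [4, 5], [7]].
Step i=6: Q has 6 at row 3, column 1; remove 7 from row 3 of P and reverse-bump: 7 enters row 2 and ejects 5; 5 enters row 1 and ejects 2. So w(6) = 2. P is now [[1, 5, 8], [4, 7]].
Step i=5: Q has 5 at row 2, column 2; remove 7 from row 2 of P and reverse-bump: 7 enters row 1 and ejects 5. So w(5) = 5. P is now [[1, 7, 8], [4]].
Step i=4: Q has 4 at row 1, column 3; remove that cell from P, ejecting 8. So w(4) = 8. P is now [[1, 7], [4]].
Step i=3: Q has 3 at row 1, column 2; remove that cell from P, ejecting 7. So w(3) = 7. P is now [[1], [4]].
Step i=2: Q has 2 at row 2, column 1; remove 4 from row 2 of P and reverse-bump: 4 enters row 1 and ejects 1. So w(2) = 1. P is now [[4]].
Step i=1: Q has 1 at row 1, column 1; remove that cell from P, ejecting 4. So w(1) = 4. P is now [].

So w = 4 1 7 8 5 2 3 6.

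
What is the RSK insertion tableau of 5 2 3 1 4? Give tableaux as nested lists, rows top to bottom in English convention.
P = [[1, 3, 4], [2], [5]]

Insert 5: appended to row 1. P = [[5]].
Insert 2: 2 bumps 5 from row 1; 5 starts row 2. P = [[2], [5]].
Insert 3: appended to row 1. P = [[2, 3], [5]].
Insert 1: 1 bumps 2 from row 1; 2 bumps 5 from row 2; 5 starts row 3. P = [[1, 3], [2], [5]].
Insert 4: appended to row 1. P = [[1, 3, 4], [2], [5]].

So P = [[1, 3, 4], [2], [5]].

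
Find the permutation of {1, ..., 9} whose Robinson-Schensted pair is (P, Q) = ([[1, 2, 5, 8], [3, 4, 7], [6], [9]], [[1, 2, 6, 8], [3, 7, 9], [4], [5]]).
3 9 6 4 1 7 2 8 5

Reverse the RSK construction: for i from n down to 1, find the cell of Q containing i, remove the entry at that cell from P, and reverse-bump it up through P; the value ejected from row 1 is w(i).

Step i=9: Q has 9 at row 2, column 3; remove 7 from row 2 of P and reverse-bump: 7 enters row 1 and ejects 5. So w(9) = 5. P is now [[1, 2, 7, 8], [3, 4], [6], [9]].
Step i=8: Q has 8 at row 1, column 4; remove that cell from P, ejecting 8. So w(8) = 8. P is now [[1, 2, 7], [3, 4], [6], [9]].
Step i=7: Q has 7 at row 2, column 2; remove 4 from row 2 of P and reverse-bump: 4 enters row 1 and ejects 2. So w(7) = 2. P is now [[1, 4, 7], [3], [6], [9]].
Step i=6: Q has 6 at row 1, column 3; remove that cell from P, ejecting 7. So w(6) = 7. P is now [[1, 4], [3], [6], [9]].
Step i=5: Q has 5 at row 4, column 1; remove 9 from row 4 of P and reverse-bump: 9 enters row 3 and ejects 6; 6 enters row 2 and ejects 3; 3 enters row 1 and ejects 1. So w(5) = 1. P is now [[3, 4], [6], [9]].
Step i=4: Q has 4 at row 3, column 1; remove 9 from row 3 of P and reverse-bump: 9 enters row 2 and ejects 6; 6 enters row 1 and ejects 4. So w(4) = 4. P is now [[3, 6], [9]].
Step i=3: Q has 3 at row 2, column 1; remove 9 from row 2 of P and reverse-bump: 9 enters row 1 and ejects 6. So w(3) = 6. P is now [[3, 9]].
Step i=2: Q has 2 at row 1, column 2; remove that cell from P, ejecting 9. So w(2) = 9. P is now [[3]].
Step i=1: Q has 1 at row 1, column 1; remove that cell from P, ejecting 3. So w(1) = 3. P is now [].

So w = 3 9 6 4 1 7 2 8 5.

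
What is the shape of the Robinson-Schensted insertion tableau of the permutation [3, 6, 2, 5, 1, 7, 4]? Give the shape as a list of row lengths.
[3, 2, 2]

RSK row insertion gives P = [[1, 4, 7], [2, 5], [3, 6]], which has shape [3, 2, 2].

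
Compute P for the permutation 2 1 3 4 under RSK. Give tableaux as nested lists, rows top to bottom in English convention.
P = [[1, 3, 4], [2]]

After inserting 2: P = [[2]].
After inserting 1: P = [[1], [2]].
After inserting 3: P = [[1, 3], [2]].
After inserting 4: P = [[1, 3, 4], [2]].

So P = [[1, 3, 4], [2]].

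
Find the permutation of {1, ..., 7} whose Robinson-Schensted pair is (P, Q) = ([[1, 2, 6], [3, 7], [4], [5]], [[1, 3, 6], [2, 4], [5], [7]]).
5 1 7 4 3 6 2

Reverse RSK: for i = n, n-1, ..., 1, locate i in Q, remove the corresponding corner cell from P, and reverse-bump its entry up through P; the value ejected from row 1 is w(i).

So w = 5 1 7 4 3 6 2.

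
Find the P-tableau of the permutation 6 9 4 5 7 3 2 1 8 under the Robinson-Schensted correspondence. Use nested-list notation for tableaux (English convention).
P = [[1, 5, 7, 8], [2, 9], [3], [4], [6]]

After inserting 6: P = [[6]].
After inserting 9: P = [[6, 9]].
After inserting 4: P = [[4, 9], [6]].
After inserting 5: P = [[4, 5], [6, 9]].
After inserting 7: P = [[4, 5, 7], [6, 9]].
After inserting 3: P = [[3, 5, 7], [4, 9], [6]].
After inserting 2: P = [[2, 5, 7], [3, 9], [4], [6]].
After inserting 1: P = [[1, 5, 7], [2, 9], [3], [4], [6]].
After inserting 8: P = [[1, 5, 7, 8], [2, 9], [3], [4], [6]].

So P = [[1, 5, 7, 8], [2, 9], [3], [4], [6]].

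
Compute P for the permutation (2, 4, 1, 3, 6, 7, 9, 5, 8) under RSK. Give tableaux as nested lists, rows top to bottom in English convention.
Insert 2: appended to row 1. P = [[2]].
Insert 4: appended to row 1. P = [[2, 4]].
Insert 1: 1 bumps 2 from row 1; 2 starts row 2. P = [[1, 4], [2]].
Insert 3: 3 bumps 4 from row 1; 4 appends to row 2. P = [[1, 3], [2, 4]].
Insert 6: appended to row 1. P = [[1, 3, 6], [2, 4]].
Insert 7: appended to row 1. P = [[1, 3, 6, 7], [2, 4]].
Insert 9: appended to row 1. P = [[1, 3, 6, 7, 9], [2, 4]].
Insert 5: 5 bumps 6 from row 1; 6 appends to row 2. P = [[1, 3, 5, 7, 9], [2, 4, 6]].
Insert 8: 8 bumps 9 from row 1; 9 appends to row 2. P = [[1, 3, 5, 7, 8], [2, 4, 6, 9]].

So P = [[1, 3, 5, 7, 8], [2, 4, 6, 9]].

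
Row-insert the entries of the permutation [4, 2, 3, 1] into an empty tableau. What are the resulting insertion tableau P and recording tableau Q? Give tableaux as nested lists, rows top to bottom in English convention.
Insert each entry of the permutation into P by Schensted row insertion, recording in Q the position of each new cell.

Insert 4: appended to row 1. P = [[4]], Q = [[1]].
Insert 2: 2 bumps 4 from row 1; 4 starts row 2. P = [[2], [4]], Q = [[1], [2]].
Insert 3: appended to row 1. P = [[2, 3], [4]], Q = [[1, 3], [2]].
Insert 1: 1 bumps 2 from row 1; 2 bumps 4 from row 2; 4 starts row 3. P = [[1, 3], [2], [4]], Q = [[1, 3], [2], [4]].

So P = [[1, 3], [2], [4]], Q = [[1, 3], [2], [4]].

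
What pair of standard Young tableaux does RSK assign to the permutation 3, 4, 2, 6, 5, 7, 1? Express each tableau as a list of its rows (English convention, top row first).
P = [[1, 4, 5, 7], [2, 6], [3]], Q = [[1, 2, 4, 6], [3, 5], [7]]

Insert each entry of the permutation into P by Schensted row insertion, recording in Q the position of each new cell.

Insert 3: appended to row 1. P = [[3]].
Insert 4: appended to row 1. P = [[3, 4]].
Insert 2: 2 bumps 3 from row 1; 3 starts row 2. P = [[2, 4], [3]].
Insert 6: appended to row 1. P = [[2, 4, 6], [3]].
Insert 5: 5 bumps 6 from row 1; 6 appends to row 2. P = [[2, 4, 5], [3, 6]].
Insert 7: appended to row 1. P = [[2, 4, 5, 7], [3, 6]].
Insert 1: 1 bumps 2 from row 1; 2 bumps 3 from row 2; 3 starts row 3. P = [[1, 4, 5, 7], [2, 6], [3]].

So P = [[1, 4, 5, 7], [2, 6], [3]], Q = [[1, 2, 4, 6], [3, 5], [7]].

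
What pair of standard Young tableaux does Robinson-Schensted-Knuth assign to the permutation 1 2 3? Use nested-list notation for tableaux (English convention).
P = [[1, 2, 3]], Q = [[1, 2, 3]]

Insert each entry of the permutation into P by Schensted row insertion, recording in Q the position of each new cell.

Insert 1: appended to row 1. P = [[1]].
Insert 2: appended to row 1. P = [[1, 2]].
Insert 3: appended to row 1. P = [[1, 2, 3]].

So P = [[1, 2, 3]], Q = [[1, 2, 3]].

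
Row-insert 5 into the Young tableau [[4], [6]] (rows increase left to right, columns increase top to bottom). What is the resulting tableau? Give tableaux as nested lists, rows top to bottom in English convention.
5 is larger than every entry of row 1, so it is appended to row 1. The new tableau is [[4, 5], [6]].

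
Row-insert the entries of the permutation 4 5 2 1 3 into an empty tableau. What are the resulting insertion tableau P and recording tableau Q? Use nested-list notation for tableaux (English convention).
P = [[1, 3], [2, 5], [4]], Q = [[1, 2], [3, 5], [4]]

Insert each entry of the permutation into P by Schensted row insertion, recording in Q the position of each new cell.

Insert 4: appended to row 1. P = [[4]].
Insert 5: appended to row 1. P = [[4, 5]].
Insert 2: 2 bumps 4 from row 1; 4 starts row 2. P = [[2, 5], [4]].
Insert 1: 1 bumps 2 from row 1; 2 bumps 4 from row 2; 4 starts row 3. P = [[1, 5], [2], [4]].
Insert 3: 3 bumps 5 from row 1; 5 appends to row 2. P = [[1, 3], [2, 5], [4]].

So P = [[1, 3], [2, 5], [4]], Q = [[1, 2], [3, 5], [4]].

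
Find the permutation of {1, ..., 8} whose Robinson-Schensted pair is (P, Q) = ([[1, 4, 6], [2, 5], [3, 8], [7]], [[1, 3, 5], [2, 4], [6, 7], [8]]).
7 3 8 5 6 2 4 1

Reverse the RSK construction: for i from n down to 1, find the cell of Q containing i, remove the entry at that cell from P, and reverse-bump it up through P; the value ejected from row 1 is w(i).

Step i=8: Q has 8 at row 4, column 1; remove 7 from row 4 of P and reverse-bump: 7 enters row 3 and ejects 3; 3 enters row 2 and ejects 2; 2 enters row 1 and ejects 1. So w(8) = 1. P is now [[2, 4, 6], [3, 5], [7, 8]].
Step i=7: Q has 7 at row 3, column 2; remove 8 from row 3 of P and reverse-bump: 8 enters row 2 and ejects 5; 5 enters row 1 and ejects 4. So w(7) = 4. P is now [[2, 5, 6], [3, 8], [7]].
Step i=6: Q has 6 at row 3, column 1; remove 7 from row 3 of P and reverse-bump: 7 enters row 2 and ejects 3; 3 enters row 1 and ejects 2. So w(6) = 2. P is now [[3, 5, 6], [7, 8]].
Step i=5: Q has 5 at row 1, column 3; remove that cell from P, ejecting 6. So w(5) = 6. P is now [[3, 5], [7, 8]].
Step i=4: Q has 4 at row 2, column 2; remove 8 from row 2 of P and reverse-bump: 8 enters row 1 and ejects 5. So w(4) = 5. P is now [[3, 8], [7]].
Step i=3: Q has 3 at row 1, column 2; remove that cell from P, ejecting 8. So w(3) = 8. P is now [[3], [7]].
Step i=2: Q has 2 at row 2, column 1; remove 7 from row 2 of P and reverse-bump: 7 enters row 1 and ejects 3. So w(2) = 3. P is now [[7]].
Step i=1: Q has 1 at row 1, column 1; remove that cell from P, ejecting 7. So w(1) = 7. P is now [].

So w = 7 3 8 5 6 2 4 1.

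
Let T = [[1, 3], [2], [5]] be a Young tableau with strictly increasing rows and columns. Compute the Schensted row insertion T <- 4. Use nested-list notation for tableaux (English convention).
4 is larger than every entry of row 1, so it is appended to row 1. The new tableau is [[1, 3, 4], [2], [5]].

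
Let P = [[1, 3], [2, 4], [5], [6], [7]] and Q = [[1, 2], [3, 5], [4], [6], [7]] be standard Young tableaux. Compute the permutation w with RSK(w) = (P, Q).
Reverse RSK: for i = n, n-1, ..., 1, locate i in Q, remove the corresponding corner cell from P, and reverse-bump its entry up through P; the value ejected from row 1 is w(i).

So w = 2 7 6 1 5 4 3.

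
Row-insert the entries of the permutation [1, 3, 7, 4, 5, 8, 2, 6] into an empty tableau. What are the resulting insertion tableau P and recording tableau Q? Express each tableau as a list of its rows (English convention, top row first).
Insert each entry of the permutation into P by Schensted row insertion, recording in Q the position of each new cell.

After inserting 1: P = [[1]].
After inserting 3: P = [[1, 3]].
After inserting 7: P = [[1, 3, 7]].
After inserting 4: P = [[1, 3, 4], [7]].
After inserting 5: P = [[1, 3, 4, 5], [7]].
After inserting 8: P = [[1, 3, 4, 5, 8], [7]].
After inserting 2: P = [[1, 2, 4, 5, 8], [3], [7]].
After inserting 6: P = [[1, 2, 4, 5, 6], [3, 8], [7]].

So P = [[1, 2, 4, 5, 6], [3, 8], [7]], Q = [[1, 2, 3, 5, 6], [4, 8], [7]].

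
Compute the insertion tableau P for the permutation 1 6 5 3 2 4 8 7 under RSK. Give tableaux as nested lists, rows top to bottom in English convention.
Insert 1: appended to row 1. P = [[1]].
Insert 6: appended to row 1. P = [[1, 6]].
Insert 5: 5 bumps 6 from row 1; 6 starts row 2. P = [[1, 5], [6]].
Insert 3: 3 bumps 5 from row 1; 5 bumps 6 from row 2; 6 starts row 3. P = [[1, 3], [5], [6]].
Insert 2: 2 bumps 3 from row 1; 3 bumps 5 from row 2; 5 bumps 6 from row 3; 6 starts row 4. P = [[1, 2], [3], [5], [6]].
Insert 4: appended to row 1. P = [[1, 2, 4], [3], [5], [6]].
Insert 8: appended to row 1. P = [[1, 2, 4, 8], [3], [5], [6]].
Insert 7: 7 bumps 8 from row 1; 8 appends to row 2. P = [[1, 2, 4, 7], [3, 8], [5], [6]].

So P = [[1, 2, 4, 7], [3, 8], [5], [6]].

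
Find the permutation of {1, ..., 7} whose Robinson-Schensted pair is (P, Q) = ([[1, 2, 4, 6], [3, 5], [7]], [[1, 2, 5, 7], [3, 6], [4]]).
Reverse the RSK construction: for i from n down to 1, find the cell of Q containing i, remove the entry at that cell from P, and reverse-bump it up through P; the value ejected from row 1 is w(i).

Step i=7: Q has 7 at row 1, column 4; remove that cell from P, ejecting 6. So w(7) = 6. P is now [[1, 2, 4], [3, 5], [7]].
Step i=6: Q has 6 at row 2, column 2; remove 5 from row 2 of P and reverse-bump: 5 enters row 1 and ejects 4. So w(6) = 4. P is now [[1, 2, 5], [3], [7]].
Step i=5: Q has 5 at row 1, column 3; remove that cell from P, ejecting 5. So w(5) = 5. P is now [[1, 2], [3], [7]].
Step i=4: Q has 4 at row 3, column 1; remove 7 from row 3 of P and reverse-bump: 7 enters row 2 and ejects 3; 3 enters row 1 and ejects 2. So w(4) = 2. P is now [[1, 3], [7]].
Step i=3: Q has 3 at row 2, column 1; remove 7 from row 2 of P and reverse-bump: 7 enters row 1 and ejects 3. So w(3) = 3. P is now [[1, 7]].
Step i=2: Q has 2 at row 1, column 2; remove that cell from P, ejecting 7. So w(2) = 7. P is now [[1]].
Step i=1: Q has 1 at row 1, column 1; remove that cell from P, ejecting 1. So w(1) = 1. P is now [].

So w = 1 7 3 2 5 4 6.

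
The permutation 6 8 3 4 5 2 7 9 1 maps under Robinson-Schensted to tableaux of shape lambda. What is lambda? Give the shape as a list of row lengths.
[5, 2, 1, 1]

Row-insert each entry into an empty tableau.

After inserting 6: P = [[6]].
After inserting 8: P = [[6, 8]].
After inserting 3: P = [[3, 8], [6]].
After inserting 4: P = [[3, 4], [6, 8]].
After inserting 5: P = [[3, 4, 5], [6, 8]].
After inserting 2: P = [[2, 4, 5], [3, 8], [6]].
After inserting 7: P = [[2, 4, 5, 7], [3, 8], [6]].
After inserting 9: P = [[2, 4, 5, 7, 9], [3, 8], [6]].
After inserting 1: P = [[1, 4, 5, 7, 9], [2, 8], [3], [6]].

The final insertion tableau P = [[1, 4, 5, 7, 9], [2, 8], [3], [6]] has shape [5, 2, 1, 1].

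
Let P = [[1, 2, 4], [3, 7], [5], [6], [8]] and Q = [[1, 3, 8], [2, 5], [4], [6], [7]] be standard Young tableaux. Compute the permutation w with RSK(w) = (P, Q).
Reverse the RSK construction: for i from n down to 1, find the cell of Q containing i, remove the entry at that cell from P, and reverse-bump it up through P; the value ejected from row 1 is w(i).

Step i=8: Q has 8 at row 1, column 3; remove that cell from P, ejecting 4. So w(8) = 4. P is now [[1, 2], [3, 7], [5], [6], [8]].
Step i=7: Q has 7 at row 5, column 1; remove 8 from row 5 of P and reverse-bump: 8 enters row 4 and ejects 6; 6 enters row 3 and ejects 5; 5 enters row 2 and ejects 3; 3 enters row 1 and ejects 2. So w(7) = 2. P is now [[1, 3], [5, 7], [6], [8]].
Step i=6: Q has 6 at row 4, column 1; remove 8 from row 4 of P and reverse-bump: 8 enters row 3 and ejects 6; 6 enters row 2 and ejects 5; 5 enters row 1 and ejects 3. So w(6) = 3. P is now [[1, 5], [6, 7], [8]].
Step i=5: Q has 5 at row 2, column 2; remove 7 from row 2 of P and reverse-bump: 7 enters row 1 and ejects 5. So w(5) = 5. P is now [[1, 7], [6], [8]].
Step i=4: Q has 4 at row 3, column 1; remove 8 from row 3 of P and reverse-bump: 8 enters row 2 and ejects 6; 6 enters row 1 and ejects 1. So w(4) = 1. P is now [[6, 7], [8]].
Step i=3: Q has 3 at row 1, column 2; remove that cell from P, ejecting 7. So w(3) = 7. P is now [[6], [8]].
Step i=2: Q has 2 at row 2, column 1; remove 8 from row 2 of P and reverse-bump: 8 enters row 1 and ejects 6. So w(2) = 6. P is now [[8]].
Step i=1: Q has 1 at row 1, column 1; remove that cell from P, ejecting 8. So w(1) = 8. P is now [].

So w = 8 6 7 1 5 3 2 4.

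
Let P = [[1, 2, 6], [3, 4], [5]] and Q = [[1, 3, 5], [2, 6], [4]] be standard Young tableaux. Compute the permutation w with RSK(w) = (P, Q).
Reverse the RSK construction: for i from n down to 1, find the cell of Q containing i, remove the entry at that cell from P, and reverse-bump it up through P; the value ejected from row 1 is w(i).

Step i=6: Q has 6 at row 2, column 2; remove 4 from row 2 of P and reverse-bump: 4 enters row 1 and ejects 2. So w(6) = 2. P is now [[1, 4, 6], [3], [5]].
Step i=5: Q has 5 at row 1, column 3; remove that cell from P, ejecting 6. So w(5) = 6. P is now [[1, 4], [3], [5]].
Step i=4: Q has 4 at row 3, column 1; remove 5 from row 3 of P and reverse-bump: 5 enters row 2 and ejects 3; 3 enters row 1 and ejects 1. So w(4) = 1. P is now [[3, 4], [5]].
Step i=3: Q has 3 at row 1, column 2; remove that cell from P, ejecting 4. So w(3) = 4. P is now [[3], [5]].
Step i=2: Q has 2 at row 2, column 1; remove 5 from row 2 of P and reverse-bump: 5 enters row 1 and ejects 3. So w(2) = 3. P is now [[5]].
Step i=1: Q has 1 at row 1, column 1; remove that cell from P, ejecting 5. So w(1) = 5. P is now [].

So w = 5 3 4 1 6 2.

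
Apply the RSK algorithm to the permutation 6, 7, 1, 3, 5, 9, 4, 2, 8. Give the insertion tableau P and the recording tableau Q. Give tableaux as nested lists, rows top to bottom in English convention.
P = [[1, 2, 4, 8], [3, 7, 9], [5], [6]], Q = [[1, 2, 5, 6], [3, 4, 9], [7], [8]]

Insert each entry of the permutation into P by Schensted row insertion, recording in Q the position of each new cell.

After inserting 6: P = [[6]].
After inserting 7: P = [[6, 7]].
After inserting 1: P = [[1, 7], [6]].
After inserting 3: P = [[1, 3], [6, 7]].
After inserting 5: P = [[1, 3, 5], [6, 7]].
After inserting 9: P = [[1, 3, 5, 9], [6, 7]].
After inserting 4: P = [[1, 3, 4, 9], [5, 7], [6]].
After inserting 2: P = [[1, 2, 4, 9], [3, 7], [5], [6]].
After inserting 8: P = [[1, 2, 4, 8], [3, 7, 9], [5], [6]].

So P = [[1, 2, 4, 8], [3, 7, 9], [5], [6]], Q = [[1, 2, 5, 6], [3, 4, 9], [7], [8]].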